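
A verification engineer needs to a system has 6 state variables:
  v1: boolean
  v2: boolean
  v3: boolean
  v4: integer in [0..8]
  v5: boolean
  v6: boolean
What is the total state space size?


State space = product of domain sizes of all variables.
Domain sizes:
  v1 (boolean): 2
  v2 (boolean): 2
  v3 (boolean): 2
  v4 (integer in [0..8]): 9
  v5 (boolean): 2
  v6 (boolean): 2
Product = 2 * 2 * 2 * 9 * 2 * 2 = 288

288


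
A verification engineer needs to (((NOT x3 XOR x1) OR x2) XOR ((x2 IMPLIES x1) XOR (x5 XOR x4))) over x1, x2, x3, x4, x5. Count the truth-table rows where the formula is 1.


Formula: (((NOT x3 XOR x1) OR x2) XOR ((x2 IMPLIES x1) XOR (x5 XOR x4))) over 5 vars (32 rows)
Evaluate each row (x1, x2, x3, x4, x5 as bits, MSB first):
  row 0 [00000]: (((NOT 0 XOR 0) OR 0) XOR ((0 IMPLIES 0) XOR (0 XOR 0))) -> 0
  row 1 [00001]: (((NOT 0 XOR 0) OR 0) XOR ((0 IMPLIES 0) XOR (1 XOR 0))) -> 1
  row 2 [00010]: (((NOT 0 XOR 0) OR 0) XOR ((0 IMPLIES 0) XOR (0 XOR 1))) -> 1
  row 3 [00011]: (((NOT 0 XOR 0) OR 0) XOR ((0 IMPLIES 0) XOR (1 XOR 1))) -> 0
  row 4 [00100]: (((NOT 1 XOR 0) OR 0) XOR ((0 IMPLIES 0) XOR (0 XOR 0))) -> 1
  row 5 [00101]: (((NOT 1 XOR 0) OR 0) XOR ((0 IMPLIES 0) XOR (1 XOR 0))) -> 0
  row 6 [00110]: (((NOT 1 XOR 0) OR 0) XOR ((0 IMPLIES 0) XOR (0 XOR 1))) -> 0
  row 7 [00111]: (((NOT 1 XOR 0) OR 0) XOR ((0 IMPLIES 0) XOR (1 XOR 1))) -> 1
  row 8 [01000]: (((NOT 0 XOR 0) OR 1) XOR ((1 IMPLIES 0) XOR (0 XOR 0))) -> 1
  row 9 [01001]: (((NOT 0 XOR 0) OR 1) XOR ((1 IMPLIES 0) XOR (1 XOR 0))) -> 0
  row 10 [01010]: (((NOT 0 XOR 0) OR 1) XOR ((1 IMPLIES 0) XOR (0 XOR 1))) -> 0
  row 11 [01011]: (((NOT 0 XOR 0) OR 1) XOR ((1 IMPLIES 0) XOR (1 XOR 1))) -> 1
  row 12 [01100]: (((NOT 1 XOR 0) OR 1) XOR ((1 IMPLIES 0) XOR (0 XOR 0))) -> 1
  row 13 [01101]: (((NOT 1 XOR 0) OR 1) XOR ((1 IMPLIES 0) XOR (1 XOR 0))) -> 0
  row 14 [01110]: (((NOT 1 XOR 0) OR 1) XOR ((1 IMPLIES 0) XOR (0 XOR 1))) -> 0
  row 15 [01111]: (((NOT 1 XOR 0) OR 1) XOR ((1 IMPLIES 0) XOR (1 XOR 1))) -> 1
  row 16 [10000]: (((NOT 0 XOR 1) OR 0) XOR ((0 IMPLIES 1) XOR (0 XOR 0))) -> 1
  row 17 [10001]: (((NOT 0 XOR 1) OR 0) XOR ((0 IMPLIES 1) XOR (1 XOR 0))) -> 0
  row 18 [10010]: (((NOT 0 XOR 1) OR 0) XOR ((0 IMPLIES 1) XOR (0 XOR 1))) -> 0
  row 19 [10011]: (((NOT 0 XOR 1) OR 0) XOR ((0 IMPLIES 1) XOR (1 XOR 1))) -> 1
  row 20 [10100]: (((NOT 1 XOR 1) OR 0) XOR ((0 IMPLIES 1) XOR (0 XOR 0))) -> 0
  row 21 [10101]: (((NOT 1 XOR 1) OR 0) XOR ((0 IMPLIES 1) XOR (1 XOR 0))) -> 1
  row 22 [10110]: (((NOT 1 XOR 1) OR 0) XOR ((0 IMPLIES 1) XOR (0 XOR 1))) -> 1
  row 23 [10111]: (((NOT 1 XOR 1) OR 0) XOR ((0 IMPLIES 1) XOR (1 XOR 1))) -> 0
  row 24 [11000]: (((NOT 0 XOR 1) OR 1) XOR ((1 IMPLIES 1) XOR (0 XOR 0))) -> 0
  row 25 [11001]: (((NOT 0 XOR 1) OR 1) XOR ((1 IMPLIES 1) XOR (1 XOR 0))) -> 1
  row 26 [11010]: (((NOT 0 XOR 1) OR 1) XOR ((1 IMPLIES 1) XOR (0 XOR 1))) -> 1
  row 27 [11011]: (((NOT 0 XOR 1) OR 1) XOR ((1 IMPLIES 1) XOR (1 XOR 1))) -> 0
  row 28 [11100]: (((NOT 1 XOR 1) OR 1) XOR ((1 IMPLIES 1) XOR (0 XOR 0))) -> 0
  row 29 [11101]: (((NOT 1 XOR 1) OR 1) XOR ((1 IMPLIES 1) XOR (1 XOR 0))) -> 1
  row 30 [11110]: (((NOT 1 XOR 1) OR 1) XOR ((1 IMPLIES 1) XOR (0 XOR 1))) -> 1
  row 31 [11111]: (((NOT 1 XOR 1) OR 1) XOR ((1 IMPLIES 1) XOR (1 XOR 1))) -> 0
Full result column, 8 rows per line (x1,x2 fixed per line; x3,x4,x5 runs 000..111 left to right):
  rows 0-7 [x1,x2=00]: 01101001  (ones: 4)
  rows 8-15 [x1,x2=01]: 10011001  (ones: 4)
  rows 16-23 [x1,x2=10]: 10010110  (ones: 4)
  rows 24-31 [x1,x2=11]: 01100110  (ones: 4)
Count of 1-rows = 4+4+4+4 = 16

16


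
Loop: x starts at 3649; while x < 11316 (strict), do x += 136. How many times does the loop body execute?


Step 1: x goes from 3649 toward 11316 by 136; the body runs while x<11316, so iterations = ceil((bound-start)/step)
Step 2: Distance=7667
Step 3: ceil(7667/136)=57

57


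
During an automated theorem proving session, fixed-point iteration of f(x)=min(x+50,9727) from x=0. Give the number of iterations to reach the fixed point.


Step 1: x=0, cap=9727, increment=50
Step 2: x grows by 50 each step until capped at 9727; fixed point is x=9727
Step 3: iterations = ceil(9727/50) = 195

195


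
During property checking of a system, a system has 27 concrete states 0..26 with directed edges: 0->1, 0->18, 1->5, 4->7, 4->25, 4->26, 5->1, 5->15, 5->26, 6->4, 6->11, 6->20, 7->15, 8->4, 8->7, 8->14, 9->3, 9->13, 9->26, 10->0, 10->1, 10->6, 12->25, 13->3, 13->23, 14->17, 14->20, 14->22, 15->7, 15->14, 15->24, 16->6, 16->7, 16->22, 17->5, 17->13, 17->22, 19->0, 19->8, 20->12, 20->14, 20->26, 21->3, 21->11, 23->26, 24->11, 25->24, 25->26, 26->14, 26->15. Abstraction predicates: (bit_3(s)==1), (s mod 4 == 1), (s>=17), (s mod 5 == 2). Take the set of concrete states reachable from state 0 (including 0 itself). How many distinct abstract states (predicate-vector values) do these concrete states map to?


BFS from 0:
Concrete reachable: {0, 1, 3, 5, 7, 11, 12, 13, 14, 15, 17, 18, 20, 22, 23, 24, 25, 26}
Abstract via predicates (bit_3(s)==1), (s mod 4 == 1), (s>=17), (s mod 5 == 2):
  (0,0,0,0) <- {0, 3}
  (0,0,0,1) <- {7}
  (0,0,1,0) <- {18, 20, 23}
  (0,0,1,1) <- {22}
  (0,1,0,0) <- {1, 5}
  (0,1,1,1) <- {17}
  (1,0,0,0) <- {11, 14, 15}
  (1,0,0,1) <- {12}
  (1,0,1,0) <- {24, 26}
  (1,1,0,0) <- {13}
  (1,1,1,0) <- {25}
Distinct abstract states = 11

11


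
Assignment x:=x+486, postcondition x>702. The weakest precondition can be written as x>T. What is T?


Formula: wp(x:=E, P) = P[E/x] (substitute E for x in postcondition)
Step 1: Postcondition: x>702
Step 2: Substitute x+486 for x: x+486>702
Step 3: Solve for x: x > 702-486 = 216

216


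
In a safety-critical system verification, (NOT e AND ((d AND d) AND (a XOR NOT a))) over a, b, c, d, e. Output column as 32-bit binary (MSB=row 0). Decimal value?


Formula: (NOT e AND ((d AND d) AND (a XOR NOT a))) over a, b, c, d, e (32 rows)
Evaluate each row (bits = a,b,c,d,e, MSB first):
  row 0 [00000]: (NOT 0 AND ((0 AND 0) AND (0 XOR NOT 0))) -> 0
  row 1 [00001]: (NOT 1 AND ((0 AND 0) AND (0 XOR NOT 0))) -> 0
  row 2 [00010]: (NOT 0 AND ((1 AND 1) AND (0 XOR NOT 0))) -> 1
  row 3 [00011]: (NOT 1 AND ((1 AND 1) AND (0 XOR NOT 0))) -> 0
  row 4 [00100]: (NOT 0 AND ((0 AND 0) AND (0 XOR NOT 0))) -> 0
  row 5 [00101]: (NOT 1 AND ((0 AND 0) AND (0 XOR NOT 0))) -> 0
  row 6 [00110]: (NOT 0 AND ((1 AND 1) AND (0 XOR NOT 0))) -> 1
  row 7 [00111]: (NOT 1 AND ((1 AND 1) AND (0 XOR NOT 0))) -> 0
  row 8 [01000]: (NOT 0 AND ((0 AND 0) AND (0 XOR NOT 0))) -> 0
  row 9 [01001]: (NOT 1 AND ((0 AND 0) AND (0 XOR NOT 0))) -> 0
  row 10 [01010]: (NOT 0 AND ((1 AND 1) AND (0 XOR NOT 0))) -> 1
  row 11 [01011]: (NOT 1 AND ((1 AND 1) AND (0 XOR NOT 0))) -> 0
  row 12 [01100]: (NOT 0 AND ((0 AND 0) AND (0 XOR NOT 0))) -> 0
  row 13 [01101]: (NOT 1 AND ((0 AND 0) AND (0 XOR NOT 0))) -> 0
  row 14 [01110]: (NOT 0 AND ((1 AND 1) AND (0 XOR NOT 0))) -> 1
  row 15 [01111]: (NOT 1 AND ((1 AND 1) AND (0 XOR NOT 0))) -> 0
  row 16 [10000]: (NOT 0 AND ((0 AND 0) AND (1 XOR NOT 1))) -> 0
  row 17 [10001]: (NOT 1 AND ((0 AND 0) AND (1 XOR NOT 1))) -> 0
  row 18 [10010]: (NOT 0 AND ((1 AND 1) AND (1 XOR NOT 1))) -> 1
  row 19 [10011]: (NOT 1 AND ((1 AND 1) AND (1 XOR NOT 1))) -> 0
  row 20 [10100]: (NOT 0 AND ((0 AND 0) AND (1 XOR NOT 1))) -> 0
  row 21 [10101]: (NOT 1 AND ((0 AND 0) AND (1 XOR NOT 1))) -> 0
  row 22 [10110]: (NOT 0 AND ((1 AND 1) AND (1 XOR NOT 1))) -> 1
  row 23 [10111]: (NOT 1 AND ((1 AND 1) AND (1 XOR NOT 1))) -> 0
  row 24 [11000]: (NOT 0 AND ((0 AND 0) AND (1 XOR NOT 1))) -> 0
  row 25 [11001]: (NOT 1 AND ((0 AND 0) AND (1 XOR NOT 1))) -> 0
  row 26 [11010]: (NOT 0 AND ((1 AND 1) AND (1 XOR NOT 1))) -> 1
  row 27 [11011]: (NOT 1 AND ((1 AND 1) AND (1 XOR NOT 1))) -> 0
  row 28 [11100]: (NOT 0 AND ((0 AND 0) AND (1 XOR NOT 1))) -> 0
  row 29 [11101]: (NOT 1 AND ((0 AND 0) AND (1 XOR NOT 1))) -> 0
  row 30 [11110]: (NOT 0 AND ((1 AND 1) AND (1 XOR NOT 1))) -> 1
  row 31 [11111]: (NOT 1 AND ((1 AND 1) AND (1 XOR NOT 1))) -> 0
Full result column, 4 rows per line (a,b,c fixed per line; d,e runs 00..11 left to right):
  rows 0-3 [a,b,c=000]: 0010  = hex 2
  rows 4-7 [a,b,c=001]: 0010  = hex 2
  rows 8-11 [a,b,c=010]: 0010  = hex 2
  rows 12-15 [a,b,c=011]: 0010  = hex 2
  rows 16-19 [a,b,c=100]: 0010  = hex 2
  rows 20-23 [a,b,c=101]: 0010  = hex 2
  rows 24-27 [a,b,c=110]: 0010  = hex 2
  rows 28-31 [a,b,c=111]: 0010  = hex 2
Output column (row 0 .. row 31) = 00100010001000100010001000100010
Output column grouped in 4s = 0010 0010 0010 0010 0010 0010 0010 0010 = 0x22222222
Convert to decimal digit by digit (value = value*16 + digit):
  2 -> 2
  2*16 + 2 = 34
  34*16 + 2 = 546
  546*16 + 2 = 8738
  8738*16 + 2 = 139810
  139810*16 + 2 = 2236962
  2236962*16 + 2 = 35791394
  35791394*16 + 2 = 572662306
Decimal = 572662306

572662306


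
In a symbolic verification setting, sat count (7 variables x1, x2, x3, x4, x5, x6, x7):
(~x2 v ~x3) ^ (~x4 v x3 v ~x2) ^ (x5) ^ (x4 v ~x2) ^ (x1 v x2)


CNF with 5 clauses over 7 vars (128 assignments).
An assignment satisfies CNF iff every clause has >=1 true literal.
Check each row (bits = x1,x2,x3,x4,x5,x6,x7; clause T/F shown):
  row 0 [0000000]: clauses=TTFTF -> 0
  row 1 [0000001]: clauses=TTFTF -> 0
  row 2 [0000010]: clauses=TTFTF -> 0
  row 3 [0000011]: clauses=TTFTF -> 0
  row 4 [0000100]: clauses=TTTTF -> 0
  (every remaining row is evaluated the same way; all 128 results are listed next)
Full result column, 8 rows per line (x1,x2,x3,x4 fixed per line; x5,x6,x7 runs 000..111 left to right):
  rows 0-7 [x1,x2,x3,x4=0000]: 00000000  (ones: 0)
  rows 8-15 [x1,x2,x3,x4=0001]: 00000000  (ones: 0)
  rows 16-23 [x1,x2,x3,x4=0010]: 00000000  (ones: 0)
  rows 24-31 [x1,x2,x3,x4=0011]: 00000000  (ones: 0)
  rows 32-39 [x1,x2,x3,x4=0100]: 00000000  (ones: 0)
  rows 40-47 [x1,x2,x3,x4=0101]: 00000000  (ones: 0)
  rows 48-55 [x1,x2,x3,x4=0110]: 00000000  (ones: 0)
  rows 56-63 [x1,x2,x3,x4=0111]: 00000000  (ones: 0)
  rows 64-71 [x1,x2,x3,x4=1000]: 00001111  (ones: 4)
  rows 72-79 [x1,x2,x3,x4=1001]: 00001111  (ones: 4)
  rows 80-87 [x1,x2,x3,x4=1010]: 00001111  (ones: 4)
  rows 88-95 [x1,x2,x3,x4=1011]: 00001111  (ones: 4)
  rows 96-103 [x1,x2,x3,x4=1100]: 00000000  (ones: 0)
  rows 104-111 [x1,x2,x3,x4=1101]: 00000000  (ones: 0)
  rows 112-119 [x1,x2,x3,x4=1110]: 00000000  (ones: 0)
  rows 120-127 [x1,x2,x3,x4=1111]: 00000000  (ones: 0)
Satisfying assignments = 0+0+0+0+0+0+0+0+4+4+4+4+0+0+0+0 = 16

16


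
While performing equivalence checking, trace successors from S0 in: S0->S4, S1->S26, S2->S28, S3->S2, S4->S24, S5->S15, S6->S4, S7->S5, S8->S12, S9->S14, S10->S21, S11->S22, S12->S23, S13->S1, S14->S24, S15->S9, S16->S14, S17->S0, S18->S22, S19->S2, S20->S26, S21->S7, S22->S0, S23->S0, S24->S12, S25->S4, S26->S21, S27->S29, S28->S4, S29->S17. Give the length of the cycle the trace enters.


Trace from S0 until a state repeats:
  S0 -> S4 -> S24 -> S12 -> S23 -> S0
S0 first seen at step 0, revisited at step 5.
Cycle length = 5 - 0 = 5

5


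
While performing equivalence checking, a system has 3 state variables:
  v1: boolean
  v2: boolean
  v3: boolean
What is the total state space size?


State space = product of domain sizes of all variables.
Domain sizes:
  v1 (boolean): 2
  v2 (boolean): 2
  v3 (boolean): 2
Product = 2 * 2 * 2 = 8

8


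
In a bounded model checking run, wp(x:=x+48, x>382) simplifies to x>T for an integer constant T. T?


Formula: wp(x:=E, P) = P[E/x] (substitute E for x in postcondition)
Step 1: Postcondition: x>382
Step 2: Substitute x+48 for x: x+48>382
Step 3: Solve for x: x > 382-48 = 334

334


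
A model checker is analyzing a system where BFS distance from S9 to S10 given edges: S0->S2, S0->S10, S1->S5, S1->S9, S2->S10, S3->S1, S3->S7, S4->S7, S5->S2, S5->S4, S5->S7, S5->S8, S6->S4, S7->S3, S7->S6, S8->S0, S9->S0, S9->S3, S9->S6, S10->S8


BFS layer-by-layer from S9:
  dist 0: {S9}
  dist 1: {S0, S3, S6}
  dist 2: {S1, S2, S4, S7, S10}
  -> S10 reached at distance 2
Shortest path length = 2

2


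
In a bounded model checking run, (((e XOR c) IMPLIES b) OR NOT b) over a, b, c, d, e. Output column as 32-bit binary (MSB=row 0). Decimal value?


Formula: (((e XOR c) IMPLIES b) OR NOT b) over a, b, c, d, e (32 rows)
Evaluate each row (bits = a,b,c,d,e, MSB first):
  row 0 [00000]: (((0 XOR 0) IMPLIES 0) OR NOT 0) -> 1
  row 1 [00001]: (((1 XOR 0) IMPLIES 0) OR NOT 0) -> 1
  row 2 [00010]: (((0 XOR 0) IMPLIES 0) OR NOT 0) -> 1
  row 3 [00011]: (((1 XOR 0) IMPLIES 0) OR NOT 0) -> 1
  row 4 [00100]: (((0 XOR 1) IMPLIES 0) OR NOT 0) -> 1
  row 5 [00101]: (((1 XOR 1) IMPLIES 0) OR NOT 0) -> 1
  row 6 [00110]: (((0 XOR 1) IMPLIES 0) OR NOT 0) -> 1
  row 7 [00111]: (((1 XOR 1) IMPLIES 0) OR NOT 0) -> 1
  row 8 [01000]: (((0 XOR 0) IMPLIES 1) OR NOT 1) -> 1
  row 9 [01001]: (((1 XOR 0) IMPLIES 1) OR NOT 1) -> 1
  row 10 [01010]: (((0 XOR 0) IMPLIES 1) OR NOT 1) -> 1
  row 11 [01011]: (((1 XOR 0) IMPLIES 1) OR NOT 1) -> 1
  row 12 [01100]: (((0 XOR 1) IMPLIES 1) OR NOT 1) -> 1
  row 13 [01101]: (((1 XOR 1) IMPLIES 1) OR NOT 1) -> 1
  row 14 [01110]: (((0 XOR 1) IMPLIES 1) OR NOT 1) -> 1
  row 15 [01111]: (((1 XOR 1) IMPLIES 1) OR NOT 1) -> 1
  row 16 [10000]: (((0 XOR 0) IMPLIES 0) OR NOT 0) -> 1
  row 17 [10001]: (((1 XOR 0) IMPLIES 0) OR NOT 0) -> 1
  row 18 [10010]: (((0 XOR 0) IMPLIES 0) OR NOT 0) -> 1
  row 19 [10011]: (((1 XOR 0) IMPLIES 0) OR NOT 0) -> 1
  row 20 [10100]: (((0 XOR 1) IMPLIES 0) OR NOT 0) -> 1
  row 21 [10101]: (((1 XOR 1) IMPLIES 0) OR NOT 0) -> 1
  row 22 [10110]: (((0 XOR 1) IMPLIES 0) OR NOT 0) -> 1
  row 23 [10111]: (((1 XOR 1) IMPLIES 0) OR NOT 0) -> 1
  row 24 [11000]: (((0 XOR 0) IMPLIES 1) OR NOT 1) -> 1
  row 25 [11001]: (((1 XOR 0) IMPLIES 1) OR NOT 1) -> 1
  row 26 [11010]: (((0 XOR 0) IMPLIES 1) OR NOT 1) -> 1
  row 27 [11011]: (((1 XOR 0) IMPLIES 1) OR NOT 1) -> 1
  row 28 [11100]: (((0 XOR 1) IMPLIES 1) OR NOT 1) -> 1
  row 29 [11101]: (((1 XOR 1) IMPLIES 1) OR NOT 1) -> 1
  row 30 [11110]: (((0 XOR 1) IMPLIES 1) OR NOT 1) -> 1
  row 31 [11111]: (((1 XOR 1) IMPLIES 1) OR NOT 1) -> 1
Full result column, 4 rows per line (a,b,c fixed per line; d,e runs 00..11 left to right):
  rows 0-3 [a,b,c=000]: 1111  = hex F
  rows 4-7 [a,b,c=001]: 1111  = hex F
  rows 8-11 [a,b,c=010]: 1111  = hex F
  rows 12-15 [a,b,c=011]: 1111  = hex F
  rows 16-19 [a,b,c=100]: 1111  = hex F
  rows 20-23 [a,b,c=101]: 1111  = hex F
  rows 24-27 [a,b,c=110]: 1111  = hex F
  rows 28-31 [a,b,c=111]: 1111  = hex F
Output column (row 0 .. row 31) = 11111111111111111111111111111111
Output column grouped in 4s = 1111 1111 1111 1111 1111 1111 1111 1111 = 0xFFFFFFFF
Convert to decimal digit by digit (value = value*16 + digit):
  F -> 15
  15*16 + 15 (F) = 255
  255*16 + 15 (F) = 4095
  4095*16 + 15 (F) = 65535
  65535*16 + 15 (F) = 1048575
  1048575*16 + 15 (F) = 16777215
  16777215*16 + 15 (F) = 268435455
  268435455*16 + 15 (F) = 4294967295
Decimal = 4294967295

4294967295


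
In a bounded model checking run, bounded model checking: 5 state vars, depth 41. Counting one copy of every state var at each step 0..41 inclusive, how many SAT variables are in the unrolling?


BMC unrolls to depth k, creating one copy of each state var for steps 0..k.
Step count = 41 + 1 = 42 (steps 0 through 41)
Vars per step = 5
Total = 5 * 42 = 210

210


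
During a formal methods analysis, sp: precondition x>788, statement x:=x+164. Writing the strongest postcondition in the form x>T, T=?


Formula: sp(P, x:=E) = exists old_x. (x = E[old_x/x]) AND P[old_x/x] (old_x is the value of x before the assignment; eliminate old_x by solving x = E[old_x/x] for old_x)
Step 1: Precondition P: x>788, i.e. old_x > 788
Step 2: Assignment gives x = old_x + 164, so old_x = x - 164
Step 3: Substitute into P: x - 164 > 788
Step 4: Simplify: x > 788+164 = 952

952


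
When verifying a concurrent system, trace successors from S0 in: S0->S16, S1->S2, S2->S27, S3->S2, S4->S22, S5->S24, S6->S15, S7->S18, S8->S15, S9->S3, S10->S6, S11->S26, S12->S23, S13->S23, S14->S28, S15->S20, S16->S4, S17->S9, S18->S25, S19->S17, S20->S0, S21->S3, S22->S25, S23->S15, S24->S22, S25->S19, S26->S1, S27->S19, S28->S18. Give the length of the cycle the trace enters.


Trace from S0 until a state repeats:
  S0 -> S16 -> S4 -> S22 -> S25 -> S19 -> S17 -> S9 -> S3 -> S2 -> S27 -> S19
S19 first seen at step 5, revisited at step 11.
Cycle length = 11 - 5 = 6

6


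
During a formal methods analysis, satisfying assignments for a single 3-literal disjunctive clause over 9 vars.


Step 1: Total=2^9=512
Step 2: Unsat when all 3 false: 2^6=64
Step 3: Sat=512-64=448

448


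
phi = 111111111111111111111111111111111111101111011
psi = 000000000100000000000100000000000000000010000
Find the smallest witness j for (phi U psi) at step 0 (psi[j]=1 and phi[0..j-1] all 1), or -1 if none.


(phi U psi) at 0: need smallest j with psi[j]=1 and phi[i]=1 for all i in [0,j).
Scan from step 0:
  step 0: phi=1, psi=0 -> continue
  step 1: phi=1, psi=0 -> continue
  step 2: phi=1, psi=0 -> continue
  step 3: phi=1, psi=0 -> continue
  step 9: psi=1 and phi held for [0,9) -> witness found
Witness step = 9

9


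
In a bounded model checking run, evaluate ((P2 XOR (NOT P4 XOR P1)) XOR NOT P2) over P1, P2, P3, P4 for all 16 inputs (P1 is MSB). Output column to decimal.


Formula: ((P2 XOR (NOT P4 XOR P1)) XOR NOT P2) over P1, P2, P3, P4 (16 rows)
Evaluate each row (bits = P1,P2,P3,P4, MSB first):
  row 0 [0000]: ((0 XOR (NOT 0 XOR 0)) XOR NOT 0) -> 0
  row 1 [0001]: ((0 XOR (NOT 1 XOR 0)) XOR NOT 0) -> 1
  row 2 [0010]: ((0 XOR (NOT 0 XOR 0)) XOR NOT 0) -> 0
  row 3 [0011]: ((0 XOR (NOT 1 XOR 0)) XOR NOT 0) -> 1
  row 4 [0100]: ((1 XOR (NOT 0 XOR 0)) XOR NOT 1) -> 0
  row 5 [0101]: ((1 XOR (NOT 1 XOR 0)) XOR NOT 1) -> 1
  row 6 [0110]: ((1 XOR (NOT 0 XOR 0)) XOR NOT 1) -> 0
  row 7 [0111]: ((1 XOR (NOT 1 XOR 0)) XOR NOT 1) -> 1
  row 8 [1000]: ((0 XOR (NOT 0 XOR 1)) XOR NOT 0) -> 1
  row 9 [1001]: ((0 XOR (NOT 1 XOR 1)) XOR NOT 0) -> 0
  row 10 [1010]: ((0 XOR (NOT 0 XOR 1)) XOR NOT 0) -> 1
  row 11 [1011]: ((0 XOR (NOT 1 XOR 1)) XOR NOT 0) -> 0
  row 12 [1100]: ((1 XOR (NOT 0 XOR 1)) XOR NOT 1) -> 1
  row 13 [1101]: ((1 XOR (NOT 1 XOR 1)) XOR NOT 1) -> 0
  row 14 [1110]: ((1 XOR (NOT 0 XOR 1)) XOR NOT 1) -> 1
  row 15 [1111]: ((1 XOR (NOT 1 XOR 1)) XOR NOT 1) -> 0
Full result column, 4 rows per line (P1,P2 fixed per line; P3,P4 runs 00..11 left to right):
  rows 0-3 [P1,P2=00]: 0101  = hex 5
  rows 4-7 [P1,P2=01]: 0101  = hex 5
  rows 8-11 [P1,P2=10]: 1010  = hex A
  rows 12-15 [P1,P2=11]: 1010  = hex A
Output column (row 0 .. row 15) = 0101010110101010
Output column grouped in 4s = 0101 0101 1010 1010 = 0x55AA
Convert to decimal digit by digit (value = value*16 + digit):
  5 -> 5
  5*16 + 5 = 85
  85*16 + 10 (A) = 1370
  1370*16 + 10 (A) = 21930
Decimal = 21930

21930


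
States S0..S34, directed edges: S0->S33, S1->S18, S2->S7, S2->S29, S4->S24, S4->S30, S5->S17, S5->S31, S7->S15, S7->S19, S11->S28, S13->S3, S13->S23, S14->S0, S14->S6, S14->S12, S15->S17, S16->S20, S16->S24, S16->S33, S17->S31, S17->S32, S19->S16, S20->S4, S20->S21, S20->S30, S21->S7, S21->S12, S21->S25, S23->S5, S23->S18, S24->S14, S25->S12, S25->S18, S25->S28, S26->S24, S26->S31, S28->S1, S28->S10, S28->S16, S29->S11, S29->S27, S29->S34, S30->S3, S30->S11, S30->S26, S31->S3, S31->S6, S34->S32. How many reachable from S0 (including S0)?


BFS from S0:
  layer 0: {S0}
  layer 1: {S33}
Reachable set: {S0, S33}
Count = 2

2


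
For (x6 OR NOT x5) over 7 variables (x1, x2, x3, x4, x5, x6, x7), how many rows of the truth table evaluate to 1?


Formula: (x6 OR NOT x5) over 7 vars (128 rows)
Evaluate each row (x1, x2, x3, x4, x5, x6, x7 as bits, MSB first):
  row 0 [0000000]: (0 OR NOT 0) -> 1
  row 1 [0000001]: (0 OR NOT 0) -> 1
  row 2 [0000010]: (1 OR NOT 0) -> 1
  row 3 [0000011]: (1 OR NOT 0) -> 1
  row 4 [0000100]: (0 OR NOT 1) -> 0
  (every remaining row is evaluated the same way; all 128 results are listed next)
Full result column, 8 rows per line (x1,x2,x3,x4 fixed per line; x5,x6,x7 runs 000..111 left to right):
  rows 0-7 [x1,x2,x3,x4=0000]: 11110011  (ones: 6)
  rows 8-15 [x1,x2,x3,x4=0001]: 11110011  (ones: 6)
  rows 16-23 [x1,x2,x3,x4=0010]: 11110011  (ones: 6)
  rows 24-31 [x1,x2,x3,x4=0011]: 11110011  (ones: 6)
  rows 32-39 [x1,x2,x3,x4=0100]: 11110011  (ones: 6)
  rows 40-47 [x1,x2,x3,x4=0101]: 11110011  (ones: 6)
  rows 48-55 [x1,x2,x3,x4=0110]: 11110011  (ones: 6)
  rows 56-63 [x1,x2,x3,x4=0111]: 11110011  (ones: 6)
  rows 64-71 [x1,x2,x3,x4=1000]: 11110011  (ones: 6)
  rows 72-79 [x1,x2,x3,x4=1001]: 11110011  (ones: 6)
  rows 80-87 [x1,x2,x3,x4=1010]: 11110011  (ones: 6)
  rows 88-95 [x1,x2,x3,x4=1011]: 11110011  (ones: 6)
  rows 96-103 [x1,x2,x3,x4=1100]: 11110011  (ones: 6)
  rows 104-111 [x1,x2,x3,x4=1101]: 11110011  (ones: 6)
  rows 112-119 [x1,x2,x3,x4=1110]: 11110011  (ones: 6)
  rows 120-127 [x1,x2,x3,x4=1111]: 11110011  (ones: 6)
Count of 1-rows = 6+6+6+6+6+6+6+6+6+6+6+6+6+6+6+6 = 96

96


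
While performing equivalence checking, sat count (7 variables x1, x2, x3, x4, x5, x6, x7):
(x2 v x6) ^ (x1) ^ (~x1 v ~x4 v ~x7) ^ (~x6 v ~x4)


CNF with 4 clauses over 7 vars (128 assignments).
An assignment satisfies CNF iff every clause has >=1 true literal.
Check each row (bits = x1,x2,x3,x4,x5,x6,x7; clause T/F shown):
  row 0 [0000000]: clauses=FFTT -> 0
  row 1 [0000001]: clauses=FFTT -> 0
  row 2 [0000010]: clauses=TFTT -> 0
  row 3 [0000011]: clauses=TFTT -> 0
  row 4 [0000100]: clauses=FFTT -> 0
  (every remaining row is evaluated the same way; all 128 results are listed next)
Full result column, 8 rows per line (x1,x2,x3,x4 fixed per line; x5,x6,x7 runs 000..111 left to right):
  rows 0-7 [x1,x2,x3,x4=0000]: 00000000  (ones: 0)
  rows 8-15 [x1,x2,x3,x4=0001]: 00000000  (ones: 0)
  rows 16-23 [x1,x2,x3,x4=0010]: 00000000  (ones: 0)
  rows 24-31 [x1,x2,x3,x4=0011]: 00000000  (ones: 0)
  rows 32-39 [x1,x2,x3,x4=0100]: 00000000  (ones: 0)
  rows 40-47 [x1,x2,x3,x4=0101]: 00000000  (ones: 0)
  rows 48-55 [x1,x2,x3,x4=0110]: 00000000  (ones: 0)
  rows 56-63 [x1,x2,x3,x4=0111]: 00000000  (ones: 0)
  rows 64-71 [x1,x2,x3,x4=1000]: 00110011  (ones: 4)
  rows 72-79 [x1,x2,x3,x4=1001]: 00000000  (ones: 0)
  rows 80-87 [x1,x2,x3,x4=1010]: 00110011  (ones: 4)
  rows 88-95 [x1,x2,x3,x4=1011]: 00000000  (ones: 0)
  rows 96-103 [x1,x2,x3,x4=1100]: 11111111  (ones: 8)
  rows 104-111 [x1,x2,x3,x4=1101]: 10001000  (ones: 2)
  rows 112-119 [x1,x2,x3,x4=1110]: 11111111  (ones: 8)
  rows 120-127 [x1,x2,x3,x4=1111]: 10001000  (ones: 2)
Satisfying assignments = 0+0+0+0+0+0+0+0+4+0+4+0+8+2+8+2 = 28

28


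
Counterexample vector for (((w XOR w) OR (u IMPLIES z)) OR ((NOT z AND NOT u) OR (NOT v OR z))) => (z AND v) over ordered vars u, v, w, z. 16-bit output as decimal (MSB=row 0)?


F1 = (((w XOR w) OR (u IMPLIES z)) OR ((NOT z AND NOT u) OR (NOT v OR z)))
F2 = (z AND v)
Counterexample to F1=>F2 is where F1=1 and F2=0.
Evaluate each row (bits = u,v,w,z, MSB first):
  row 0 [0000]: F1=1 F2=0 -> F1&~F2 -> 1
  row 1 [0001]: F1=1 F2=0 -> F1&~F2 -> 1
  row 2 [0010]: F1=1 F2=0 -> F1&~F2 -> 1
  row 3 [0011]: F1=1 F2=0 -> F1&~F2 -> 1
  row 4 [0100]: F1=1 F2=0 -> F1&~F2 -> 1
  row 5 [0101]: F1=1 F2=1 -> F1&~F2 -> 0
  row 6 [0110]: F1=1 F2=0 -> F1&~F2 -> 1
  row 7 [0111]: F1=1 F2=1 -> F1&~F2 -> 0
  row 8 [1000]: F1=1 F2=0 -> F1&~F2 -> 1
  row 9 [1001]: F1=1 F2=0 -> F1&~F2 -> 1
  row 10 [1010]: F1=1 F2=0 -> F1&~F2 -> 1
  row 11 [1011]: F1=1 F2=0 -> F1&~F2 -> 1
  row 12 [1100]: F1=0 F2=0 -> F1&~F2 -> 0
  row 13 [1101]: F1=1 F2=1 -> F1&~F2 -> 0
  row 14 [1110]: F1=0 F2=0 -> F1&~F2 -> 0
  row 15 [1111]: F1=1 F2=1 -> F1&~F2 -> 0
Full result column, 4 rows per line (u,v fixed per line; w,z runs 00..11 left to right):
  rows 0-3 [u,v=00]: 1111  = hex F
  rows 4-7 [u,v=01]: 1010  = hex A
  rows 8-11 [u,v=10]: 1111  = hex F
  rows 12-15 [u,v=11]: 0000  = hex 0
Counterexample vector (row 0 .. row 15) = 1111101011110000
Output column grouped in 4s = 1111 1010 1111 0000 = 0xFAF0
Convert to decimal digit by digit (value = value*16 + digit):
  F -> 15
  15*16 + 10 (A) = 250
  250*16 + 15 (F) = 4015
  4015*16 + 0 = 64240
Decimal = 64240

64240


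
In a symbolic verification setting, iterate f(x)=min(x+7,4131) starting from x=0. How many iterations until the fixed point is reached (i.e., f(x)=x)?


Step 1: x=0, cap=4131, increment=7
Step 2: x grows by 7 each step until capped at 4131; fixed point is x=4131
Step 3: iterations = ceil(4131/7) = 591

591


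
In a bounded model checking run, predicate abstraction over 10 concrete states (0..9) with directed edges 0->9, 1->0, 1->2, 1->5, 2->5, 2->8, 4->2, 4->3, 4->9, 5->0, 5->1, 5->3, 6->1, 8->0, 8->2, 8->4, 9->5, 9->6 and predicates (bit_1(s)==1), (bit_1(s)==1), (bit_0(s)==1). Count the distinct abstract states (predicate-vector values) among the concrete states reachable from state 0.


BFS from 0:
Concrete reachable: {0, 1, 2, 3, 4, 5, 6, 8, 9}
Abstract via predicates (bit_1(s)==1), (bit_1(s)==1), (bit_0(s)==1):
  (0,0,0) <- {0, 4, 8}
  (0,0,1) <- {1, 5, 9}
  (1,1,0) <- {2, 6}
  (1,1,1) <- {3}
Distinct abstract states = 4

4


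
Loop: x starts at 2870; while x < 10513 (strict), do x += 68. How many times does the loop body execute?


Step 1: x goes from 2870 toward 10513 by 68; the body runs while x<10513, so iterations = ceil((bound-start)/step)
Step 2: Distance=7643
Step 3: ceil(7643/68)=113

113


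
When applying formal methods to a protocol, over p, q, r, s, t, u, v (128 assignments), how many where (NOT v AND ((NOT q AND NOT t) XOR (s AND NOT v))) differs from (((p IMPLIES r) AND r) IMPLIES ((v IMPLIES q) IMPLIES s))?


F1 = (NOT v AND ((NOT q AND NOT t) XOR (s AND NOT v)))
F2 = (((p IMPLIES r) AND r) IMPLIES ((v IMPLIES q) IMPLIES s))
Evaluate both on each of 128 rows (bits = p,q,r,s,t,u,v):
  row 0 [0000000]: F1=1 F2=1 -> 0
  row 1 [0000001]: F1=0 F2=1 (differ) -> 1
  row 2 [0000010]: F1=1 F2=1 -> 0
  row 3 [0000011]: F1=0 F2=1 (differ) -> 1
  row 4 [0000100]: F1=0 F2=1 (differ) -> 1
  (every remaining row is evaluated the same way; all 128 results are listed next)
Full result column, 8 rows per line (p,q,r,s fixed per line; t,u,v runs 000..111 left to right):
  rows 0-7 [p,q,r,s=0000]: 01011111  (ones: 6)
  rows 8-15 [p,q,r,s=0001]: 11110101  (ones: 6)
  rows 16-23 [p,q,r,s=0010]: 11110101  (ones: 6)
  rows 24-31 [p,q,r,s=0011]: 11110101  (ones: 6)
  rows 32-39 [p,q,r,s=0100]: 11111111  (ones: 8)
  rows 40-47 [p,q,r,s=0101]: 01010101  (ones: 4)
  rows 48-55 [p,q,r,s=0110]: 00000000  (ones: 0)
  rows 56-63 [p,q,r,s=0111]: 01010101  (ones: 4)
  rows 64-71 [p,q,r,s=1000]: 01011111  (ones: 6)
  rows 72-79 [p,q,r,s=1001]: 11110101  (ones: 6)
  rows 80-87 [p,q,r,s=1010]: 11110101  (ones: 6)
  rows 88-95 [p,q,r,s=1011]: 11110101  (ones: 6)
  rows 96-103 [p,q,r,s=1100]: 11111111  (ones: 8)
  rows 104-111 [p,q,r,s=1101]: 01010101  (ones: 4)
  rows 112-119 [p,q,r,s=1110]: 00000000  (ones: 0)
  rows 120-127 [p,q,r,s=1111]: 01010101  (ones: 4)
Disagreements = 6+6+6+6+8+4+0+4+6+6+6+6+8+4+0+4 = 80

80


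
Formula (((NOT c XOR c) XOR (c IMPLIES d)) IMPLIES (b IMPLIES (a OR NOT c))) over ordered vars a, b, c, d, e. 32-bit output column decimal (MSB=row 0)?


Formula: (((NOT c XOR c) XOR (c IMPLIES d)) IMPLIES (b IMPLIES (a OR NOT c))) over a, b, c, d, e (32 rows)
Evaluate each row (bits = a,b,c,d,e, MSB first):
  row 0 [00000]: (((NOT 0 XOR 0) XOR (0 IMPLIES 0)) IMPLIES (0 IMPLIES (0 OR NOT 0))) -> 1
  row 1 [00001]: (((NOT 0 XOR 0) XOR (0 IMPLIES 0)) IMPLIES (0 IMPLIES (0 OR NOT 0))) -> 1
  row 2 [00010]: (((NOT 0 XOR 0) XOR (0 IMPLIES 1)) IMPLIES (0 IMPLIES (0 OR NOT 0))) -> 1
  row 3 [00011]: (((NOT 0 XOR 0) XOR (0 IMPLIES 1)) IMPLIES (0 IMPLIES (0 OR NOT 0))) -> 1
  row 4 [00100]: (((NOT 1 XOR 1) XOR (1 IMPLIES 0)) IMPLIES (0 IMPLIES (0 OR NOT 1))) -> 1
  row 5 [00101]: (((NOT 1 XOR 1) XOR (1 IMPLIES 0)) IMPLIES (0 IMPLIES (0 OR NOT 1))) -> 1
  row 6 [00110]: (((NOT 1 XOR 1) XOR (1 IMPLIES 1)) IMPLIES (0 IMPLIES (0 OR NOT 1))) -> 1
  row 7 [00111]: (((NOT 1 XOR 1) XOR (1 IMPLIES 1)) IMPLIES (0 IMPLIES (0 OR NOT 1))) -> 1
  row 8 [01000]: (((NOT 0 XOR 0) XOR (0 IMPLIES 0)) IMPLIES (1 IMPLIES (0 OR NOT 0))) -> 1
  row 9 [01001]: (((NOT 0 XOR 0) XOR (0 IMPLIES 0)) IMPLIES (1 IMPLIES (0 OR NOT 0))) -> 1
  row 10 [01010]: (((NOT 0 XOR 0) XOR (0 IMPLIES 1)) IMPLIES (1 IMPLIES (0 OR NOT 0))) -> 1
  row 11 [01011]: (((NOT 0 XOR 0) XOR (0 IMPLIES 1)) IMPLIES (1 IMPLIES (0 OR NOT 0))) -> 1
  row 12 [01100]: (((NOT 1 XOR 1) XOR (1 IMPLIES 0)) IMPLIES (1 IMPLIES (0 OR NOT 1))) -> 0
  row 13 [01101]: (((NOT 1 XOR 1) XOR (1 IMPLIES 0)) IMPLIES (1 IMPLIES (0 OR NOT 1))) -> 0
  row 14 [01110]: (((NOT 1 XOR 1) XOR (1 IMPLIES 1)) IMPLIES (1 IMPLIES (0 OR NOT 1))) -> 1
  row 15 [01111]: (((NOT 1 XOR 1) XOR (1 IMPLIES 1)) IMPLIES (1 IMPLIES (0 OR NOT 1))) -> 1
  row 16 [10000]: (((NOT 0 XOR 0) XOR (0 IMPLIES 0)) IMPLIES (0 IMPLIES (1 OR NOT 0))) -> 1
  row 17 [10001]: (((NOT 0 XOR 0) XOR (0 IMPLIES 0)) IMPLIES (0 IMPLIES (1 OR NOT 0))) -> 1
  row 18 [10010]: (((NOT 0 XOR 0) XOR (0 IMPLIES 1)) IMPLIES (0 IMPLIES (1 OR NOT 0))) -> 1
  row 19 [10011]: (((NOT 0 XOR 0) XOR (0 IMPLIES 1)) IMPLIES (0 IMPLIES (1 OR NOT 0))) -> 1
  row 20 [10100]: (((NOT 1 XOR 1) XOR (1 IMPLIES 0)) IMPLIES (0 IMPLIES (1 OR NOT 1))) -> 1
  row 21 [10101]: (((NOT 1 XOR 1) XOR (1 IMPLIES 0)) IMPLIES (0 IMPLIES (1 OR NOT 1))) -> 1
  row 22 [10110]: (((NOT 1 XOR 1) XOR (1 IMPLIES 1)) IMPLIES (0 IMPLIES (1 OR NOT 1))) -> 1
  row 23 [10111]: (((NOT 1 XOR 1) XOR (1 IMPLIES 1)) IMPLIES (0 IMPLIES (1 OR NOT 1))) -> 1
  row 24 [11000]: (((NOT 0 XOR 0) XOR (0 IMPLIES 0)) IMPLIES (1 IMPLIES (1 OR NOT 0))) -> 1
  row 25 [11001]: (((NOT 0 XOR 0) XOR (0 IMPLIES 0)) IMPLIES (1 IMPLIES (1 OR NOT 0))) -> 1
  row 26 [11010]: (((NOT 0 XOR 0) XOR (0 IMPLIES 1)) IMPLIES (1 IMPLIES (1 OR NOT 0))) -> 1
  row 27 [11011]: (((NOT 0 XOR 0) XOR (0 IMPLIES 1)) IMPLIES (1 IMPLIES (1 OR NOT 0))) -> 1
  row 28 [11100]: (((NOT 1 XOR 1) XOR (1 IMPLIES 0)) IMPLIES (1 IMPLIES (1 OR NOT 1))) -> 1
  row 29 [11101]: (((NOT 1 XOR 1) XOR (1 IMPLIES 0)) IMPLIES (1 IMPLIES (1 OR NOT 1))) -> 1
  row 30 [11110]: (((NOT 1 XOR 1) XOR (1 IMPLIES 1)) IMPLIES (1 IMPLIES (1 OR NOT 1))) -> 1
  row 31 [11111]: (((NOT 1 XOR 1) XOR (1 IMPLIES 1)) IMPLIES (1 IMPLIES (1 OR NOT 1))) -> 1
Full result column, 4 rows per line (a,b,c fixed per line; d,e runs 00..11 left to right):
  rows 0-3 [a,b,c=000]: 1111  = hex F
  rows 4-7 [a,b,c=001]: 1111  = hex F
  rows 8-11 [a,b,c=010]: 1111  = hex F
  rows 12-15 [a,b,c=011]: 0011  = hex 3
  rows 16-19 [a,b,c=100]: 1111  = hex F
  rows 20-23 [a,b,c=101]: 1111  = hex F
  rows 24-27 [a,b,c=110]: 1111  = hex F
  rows 28-31 [a,b,c=111]: 1111  = hex F
Output column (row 0 .. row 31) = 11111111111100111111111111111111
Output column grouped in 4s = 1111 1111 1111 0011 1111 1111 1111 1111 = 0xFFF3FFFF
Convert to decimal digit by digit (value = value*16 + digit):
  F -> 15
  15*16 + 15 (F) = 255
  255*16 + 15 (F) = 4095
  4095*16 + 3 = 65523
  65523*16 + 15 (F) = 1048383
  1048383*16 + 15 (F) = 16774143
  16774143*16 + 15 (F) = 268386303
  268386303*16 + 15 (F) = 4294180863
Decimal = 4294180863

4294180863


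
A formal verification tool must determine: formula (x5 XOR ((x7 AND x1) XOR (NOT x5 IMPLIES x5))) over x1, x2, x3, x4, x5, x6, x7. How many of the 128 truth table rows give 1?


Formula: (x5 XOR ((x7 AND x1) XOR (NOT x5 IMPLIES x5))) over 7 vars (128 rows)
Evaluate each row (x1, x2, x3, x4, x5, x6, x7 as bits, MSB first):
  row 0 [0000000]: (0 XOR ((0 AND 0) XOR (NOT 0 IMPLIES 0))) -> 0
  row 1 [0000001]: (0 XOR ((1 AND 0) XOR (NOT 0 IMPLIES 0))) -> 0
  row 2 [0000010]: (0 XOR ((0 AND 0) XOR (NOT 0 IMPLIES 0))) -> 0
  row 3 [0000011]: (0 XOR ((1 AND 0) XOR (NOT 0 IMPLIES 0))) -> 0
  row 4 [0000100]: (1 XOR ((0 AND 0) XOR (NOT 1 IMPLIES 1))) -> 0
  (every remaining row is evaluated the same way; all 128 results are listed next)
Full result column, 8 rows per line (x1,x2,x3,x4 fixed per line; x5,x6,x7 runs 000..111 left to right):
  rows 0-7 [x1,x2,x3,x4=0000]: 00000000  (ones: 0)
  rows 8-15 [x1,x2,x3,x4=0001]: 00000000  (ones: 0)
  rows 16-23 [x1,x2,x3,x4=0010]: 00000000  (ones: 0)
  rows 24-31 [x1,x2,x3,x4=0011]: 00000000  (ones: 0)
  rows 32-39 [x1,x2,x3,x4=0100]: 00000000  (ones: 0)
  rows 40-47 [x1,x2,x3,x4=0101]: 00000000  (ones: 0)
  rows 48-55 [x1,x2,x3,x4=0110]: 00000000  (ones: 0)
  rows 56-63 [x1,x2,x3,x4=0111]: 00000000  (ones: 0)
  rows 64-71 [x1,x2,x3,x4=1000]: 01010101  (ones: 4)
  rows 72-79 [x1,x2,x3,x4=1001]: 01010101  (ones: 4)
  rows 80-87 [x1,x2,x3,x4=1010]: 01010101  (ones: 4)
  rows 88-95 [x1,x2,x3,x4=1011]: 01010101  (ones: 4)
  rows 96-103 [x1,x2,x3,x4=1100]: 01010101  (ones: 4)
  rows 104-111 [x1,x2,x3,x4=1101]: 01010101  (ones: 4)
  rows 112-119 [x1,x2,x3,x4=1110]: 01010101  (ones: 4)
  rows 120-127 [x1,x2,x3,x4=1111]: 01010101  (ones: 4)
Count of 1-rows = 0+0+0+0+0+0+0+0+4+4+4+4+4+4+4+4 = 32

32


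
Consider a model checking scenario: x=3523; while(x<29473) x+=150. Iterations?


Step 1: x goes from 3523 toward 29473 by 150; the body runs while x<29473, so iterations = ceil((bound-start)/step)
Step 2: Distance=25950
Step 3: ceil(25950/150)=173

173


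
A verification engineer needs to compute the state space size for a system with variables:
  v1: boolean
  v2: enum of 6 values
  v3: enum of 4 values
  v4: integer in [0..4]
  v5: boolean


State space = product of domain sizes of all variables.
Domain sizes:
  v1 (boolean): 2
  v2 (enum of 6 values): 6
  v3 (enum of 4 values): 4
  v4 (integer in [0..4]): 5
  v5 (boolean): 2
Product = 2 * 6 * 4 * 5 * 2 = 480

480


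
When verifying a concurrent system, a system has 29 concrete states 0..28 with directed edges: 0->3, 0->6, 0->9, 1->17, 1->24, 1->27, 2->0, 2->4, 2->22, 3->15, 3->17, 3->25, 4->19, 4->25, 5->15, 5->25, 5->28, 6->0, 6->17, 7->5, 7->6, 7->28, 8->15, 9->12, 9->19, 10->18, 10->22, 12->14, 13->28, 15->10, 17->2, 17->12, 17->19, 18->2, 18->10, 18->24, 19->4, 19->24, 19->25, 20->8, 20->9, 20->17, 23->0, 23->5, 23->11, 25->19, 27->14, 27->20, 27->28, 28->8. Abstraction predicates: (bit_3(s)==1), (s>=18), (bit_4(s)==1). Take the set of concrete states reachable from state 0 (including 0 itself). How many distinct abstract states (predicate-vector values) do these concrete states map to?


BFS from 0:
Concrete reachable: {0, 2, 3, 4, 6, 9, 10, 12, 14, 15, 17, 18, 19, 22, 24, 25}
Abstract via predicates (bit_3(s)==1), (s>=18), (bit_4(s)==1):
  (0,0,0) <- {0, 2, 3, 4, 6}
  (0,0,1) <- {17}
  (0,1,1) <- {18, 19, 22}
  (1,0,0) <- {9, 10, 12, 14, 15}
  (1,1,1) <- {24, 25}
Distinct abstract states = 5

5


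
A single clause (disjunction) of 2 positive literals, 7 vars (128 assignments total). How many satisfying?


Step 1: Total=2^7=128
Step 2: Unsat when all 2 false: 2^5=32
Step 3: Sat=128-32=96

96


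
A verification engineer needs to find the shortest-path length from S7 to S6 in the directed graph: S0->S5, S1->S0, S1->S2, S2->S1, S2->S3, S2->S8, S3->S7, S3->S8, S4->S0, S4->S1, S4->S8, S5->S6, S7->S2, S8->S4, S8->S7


BFS layer-by-layer from S7:
  dist 0: {S7}
  dist 1: {S2}
  dist 2: {S1, S3, S8}
  dist 3: {S0, S4}
  dist 4: {S5}
  dist 5: {S6}
  -> S6 reached at distance 5
Shortest path length = 5

5


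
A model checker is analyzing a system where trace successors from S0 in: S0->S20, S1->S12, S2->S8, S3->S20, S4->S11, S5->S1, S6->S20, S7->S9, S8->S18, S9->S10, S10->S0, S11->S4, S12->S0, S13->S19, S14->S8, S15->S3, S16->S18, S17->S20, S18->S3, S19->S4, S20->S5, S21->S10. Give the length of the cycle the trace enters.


Trace from S0 until a state repeats:
  S0 -> S20 -> S5 -> S1 -> S12 -> S0
S0 first seen at step 0, revisited at step 5.
Cycle length = 5 - 0 = 5

5


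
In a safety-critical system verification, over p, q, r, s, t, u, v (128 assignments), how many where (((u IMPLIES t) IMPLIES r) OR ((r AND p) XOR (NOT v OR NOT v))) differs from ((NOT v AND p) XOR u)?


F1 = (((u IMPLIES t) IMPLIES r) OR ((r AND p) XOR (NOT v OR NOT v)))
F2 = ((NOT v AND p) XOR u)
Evaluate both on each of 128 rows (bits = p,q,r,s,t,u,v):
  row 0 [0000000]: F1=1 F2=0 (differ) -> 1
  row 1 [0000001]: F1=0 F2=0 -> 0
  row 2 [0000010]: F1=1 F2=1 -> 0
  row 3 [0000011]: F1=1 F2=1 -> 0
  row 4 [0000100]: F1=1 F2=0 (differ) -> 1
  (every remaining row is evaluated the same way; all 128 results are listed next)
Full result column, 8 rows per line (p,q,r,s fixed per line; t,u,v runs 000..111 left to right):
  rows 0-7 [p,q,r,s=0000]: 10001001  (ones: 3)
  rows 8-15 [p,q,r,s=0001]: 10001001  (ones: 3)
  rows 16-23 [p,q,r,s=0010]: 11001100  (ones: 4)
  rows 24-31 [p,q,r,s=0011]: 11001100  (ones: 4)
  rows 32-39 [p,q,r,s=0100]: 10001001  (ones: 3)
  rows 40-47 [p,q,r,s=0101]: 10001001  (ones: 3)
  rows 48-55 [p,q,r,s=0110]: 11001100  (ones: 4)
  rows 56-63 [p,q,r,s=0111]: 11001100  (ones: 4)
  rows 64-71 [p,q,r,s=1000]: 00100011  (ones: 3)
  rows 72-79 [p,q,r,s=1001]: 00100011  (ones: 3)
  rows 80-87 [p,q,r,s=1010]: 01100110  (ones: 4)
  rows 88-95 [p,q,r,s=1011]: 01100110  (ones: 4)
  rows 96-103 [p,q,r,s=1100]: 00100011  (ones: 3)
  rows 104-111 [p,q,r,s=1101]: 00100011  (ones: 3)
  rows 112-119 [p,q,r,s=1110]: 01100110  (ones: 4)
  rows 120-127 [p,q,r,s=1111]: 01100110  (ones: 4)
Disagreements = 3+3+4+4+3+3+4+4+3+3+4+4+3+3+4+4 = 56

56


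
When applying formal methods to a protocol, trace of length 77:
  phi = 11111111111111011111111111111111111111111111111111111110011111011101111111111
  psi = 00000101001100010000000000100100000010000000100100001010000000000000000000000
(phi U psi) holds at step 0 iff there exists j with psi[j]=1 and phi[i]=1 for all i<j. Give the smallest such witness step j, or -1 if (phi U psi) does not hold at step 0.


(phi U psi) at 0: need smallest j with psi[j]=1 and phi[i]=1 for all i in [0,j).
Scan from step 0:
  step 0: phi=1, psi=0 -> continue
  step 1: phi=1, psi=0 -> continue
  step 2: phi=1, psi=0 -> continue
  step 3: phi=1, psi=0 -> continue
  step 5: psi=1 and phi held for [0,5) -> witness found
Witness step = 5

5


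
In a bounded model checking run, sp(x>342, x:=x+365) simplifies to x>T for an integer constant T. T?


Formula: sp(P, x:=E) = exists old_x. (x = E[old_x/x]) AND P[old_x/x] (old_x is the value of x before the assignment; eliminate old_x by solving x = E[old_x/x] for old_x)
Step 1: Precondition P: x>342, i.e. old_x > 342
Step 2: Assignment gives x = old_x + 365, so old_x = x - 365
Step 3: Substitute into P: x - 365 > 342
Step 4: Simplify: x > 342+365 = 707

707


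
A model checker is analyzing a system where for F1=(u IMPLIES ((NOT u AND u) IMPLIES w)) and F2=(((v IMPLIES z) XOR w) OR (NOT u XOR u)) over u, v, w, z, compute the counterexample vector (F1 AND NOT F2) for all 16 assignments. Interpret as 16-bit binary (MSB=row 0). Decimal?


F1 = (u IMPLIES ((NOT u AND u) IMPLIES w))
F2 = (((v IMPLIES z) XOR w) OR (NOT u XOR u))
Counterexample to F1=>F2 is where F1=1 and F2=0.
Evaluate each row (bits = u,v,w,z, MSB first):
  row 0 [0000]: F1=1 F2=1 -> F1&~F2 -> 0
  row 1 [0001]: F1=1 F2=1 -> F1&~F2 -> 0
  row 2 [0010]: F1=1 F2=1 -> F1&~F2 -> 0
  row 3 [0011]: F1=1 F2=1 -> F1&~F2 -> 0
  row 4 [0100]: F1=1 F2=1 -> F1&~F2 -> 0
  row 5 [0101]: F1=1 F2=1 -> F1&~F2 -> 0
  row 6 [0110]: F1=1 F2=1 -> F1&~F2 -> 0
  row 7 [0111]: F1=1 F2=1 -> F1&~F2 -> 0
  row 8 [1000]: F1=1 F2=1 -> F1&~F2 -> 0
  row 9 [1001]: F1=1 F2=1 -> F1&~F2 -> 0
  row 10 [1010]: F1=1 F2=1 -> F1&~F2 -> 0
  row 11 [1011]: F1=1 F2=1 -> F1&~F2 -> 0
  row 12 [1100]: F1=1 F2=1 -> F1&~F2 -> 0
  row 13 [1101]: F1=1 F2=1 -> F1&~F2 -> 0
  row 14 [1110]: F1=1 F2=1 -> F1&~F2 -> 0
  row 15 [1111]: F1=1 F2=1 -> F1&~F2 -> 0
Full result column, 4 rows per line (u,v fixed per line; w,z runs 00..11 left to right):
  rows 0-3 [u,v=00]: 0000  = hex 0
  rows 4-7 [u,v=01]: 0000  = hex 0
  rows 8-11 [u,v=10]: 0000  = hex 0
  rows 12-15 [u,v=11]: 0000  = hex 0
Counterexample vector (row 0 .. row 15) = 0000000000000000
Output column grouped in 4s = 0000 0000 0000 0000 = 0x0000
Convert to decimal digit by digit (value = value*16 + digit):
  0 -> 0
  0*16 + 0 = 0
  0*16 + 0 = 0
  0*16 + 0 = 0
Decimal = 0

0


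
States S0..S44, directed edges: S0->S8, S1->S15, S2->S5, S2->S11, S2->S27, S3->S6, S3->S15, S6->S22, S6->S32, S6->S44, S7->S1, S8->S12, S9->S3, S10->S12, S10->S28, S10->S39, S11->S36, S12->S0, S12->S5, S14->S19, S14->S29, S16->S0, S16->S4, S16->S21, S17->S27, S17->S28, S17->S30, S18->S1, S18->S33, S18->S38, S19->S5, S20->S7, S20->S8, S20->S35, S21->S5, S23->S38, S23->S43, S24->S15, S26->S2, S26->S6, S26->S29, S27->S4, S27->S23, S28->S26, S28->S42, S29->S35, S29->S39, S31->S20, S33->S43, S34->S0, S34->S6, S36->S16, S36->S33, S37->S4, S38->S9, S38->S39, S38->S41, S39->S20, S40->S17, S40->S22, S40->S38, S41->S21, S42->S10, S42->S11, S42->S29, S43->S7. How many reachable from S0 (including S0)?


BFS from S0:
  layer 0: {S0}
  layer 1: {S8}
  layer 2: {S12}
  layer 3: {S5}
Reachable set: {S0, S5, S8, S12}
Count = 4

4
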